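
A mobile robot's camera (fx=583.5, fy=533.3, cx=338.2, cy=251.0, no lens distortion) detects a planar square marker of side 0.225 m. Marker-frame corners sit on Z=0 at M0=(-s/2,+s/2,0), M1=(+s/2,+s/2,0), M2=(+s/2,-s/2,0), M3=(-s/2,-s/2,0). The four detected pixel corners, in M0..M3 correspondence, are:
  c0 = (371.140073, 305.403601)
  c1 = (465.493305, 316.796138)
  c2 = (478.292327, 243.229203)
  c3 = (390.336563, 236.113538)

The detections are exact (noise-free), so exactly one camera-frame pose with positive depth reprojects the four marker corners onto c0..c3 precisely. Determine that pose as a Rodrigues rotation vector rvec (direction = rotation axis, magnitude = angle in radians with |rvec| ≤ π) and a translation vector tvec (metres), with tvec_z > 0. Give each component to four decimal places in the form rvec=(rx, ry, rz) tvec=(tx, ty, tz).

Intrinsics K: fx=583.5, fy=533.3, cx=338.2, cy=251.0
Marker side s = 0.225 m; corners in marker frame (Z=0):
  M0 = (-0.1125, +0.1125, 0)
  M1 = (+0.1125, +0.1125, 0)
  M2 = (+0.1125, -0.1125, 0)
  M3 = (-0.1125, -0.1125, 0)
Detected image corners:
  c0 = (371.140073, 305.403601) px
  c1 = (465.493305, 316.796138) px
  c2 = (478.292327, 243.229203) px
  c3 = (390.336563, 236.113538) px
Planar DLT: solve 8×8 A·h = b for H (H[2,2]=1):
  H  [+310.48802 -220.94334 +425.49955]
  H  [-20.01958 +220.65897 +273.86187]
  H  [-0.22069 -0.35065 +1.00000]
B = K⁻¹H; ‖b₁‖=0.699096, ‖b₂‖=0.699096; λ = 2/(‖b₁‖+‖b₂‖) = 1.430420, sign → tz>0 ⇒ λ=+1.430420
r₁ = λ·B[:,0] = (+0.94411,+0.09488,-0.31567); r₂ = λ·B[:,1] = (-0.25091,+0.82792,-0.50158)
r₃ = r₁×r₂ = (+0.21377,+0.55276,+0.80546); SVD([r₁ r₂ r₃]) → R = UVᵀ:
  R  [+0.94411 -0.25091 +0.21377]
  R  [+0.09488 +0.82792 +0.55276]
  R  [-0.31567 -0.50158 +0.80546]
t = (+0.21401, +0.06132, +1.43042) m
tr R = 2.577496; θ = arccos((tr R − 1)/2) = 0.662027 rad = 37.931°
axis k = ((R−Rᵀ)₃₂, (R−Rᵀ)₁₃, (R−Rᵀ)₂₁) / (2 sinθ) = (-0.857581, +0.430638, +0.281258)
rvec = θ·k = (-0.567741, +0.285094, +0.186200)

rvec=(-0.5677, 0.2851, 0.1862) tvec=(0.2140, 0.0613, 1.4304)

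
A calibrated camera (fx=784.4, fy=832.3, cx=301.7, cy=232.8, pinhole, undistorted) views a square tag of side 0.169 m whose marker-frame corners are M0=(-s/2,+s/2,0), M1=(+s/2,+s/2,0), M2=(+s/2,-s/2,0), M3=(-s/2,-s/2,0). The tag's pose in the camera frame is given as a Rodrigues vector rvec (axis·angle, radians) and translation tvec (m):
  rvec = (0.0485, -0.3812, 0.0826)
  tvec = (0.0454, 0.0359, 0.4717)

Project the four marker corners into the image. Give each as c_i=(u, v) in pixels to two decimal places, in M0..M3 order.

c0=(230.27, 447.04) c1=(481.52, 440.16) c2=(507.18, 162.66) c3=(256.55, 129.59)

Intrinsics K: fx=784.4, fy=832.3, cx=301.7, cy=232.8
Marker side s = 0.169 m; corners in marker frame (Z=0):
  M0 = (-0.0845, +0.0845, 0)
  M1 = (+0.0845, +0.0845, 0)
  M2 = (+0.0845, -0.0845, 0)
  M3 = (-0.0845, -0.0845, 0)
rvec = (0.0485, -0.3812, 0.0826), |rvec| = θ = 0.39305 rad = 22.520°
Rodrigues: sinθ=0.38301, 1−cosθ=0.07625; R = I + sinθ·[k]× + (1−cosθ)·[k]×²:
    [+0.92491 -0.08962 -0.36948]
    [+0.07136 +0.99547 -0.06280]
    [+0.37344 +0.03172 +0.92711]
t = (0.0454, 0.0359, 0.4717) m
M0: Pc = R·M0+t = (-0.04033, +0.11399, +0.44282); u = 784.4·(-0.04033)/0.44282 + 301.7 = 230.2664, v = 832.3·(+0.11399)/0.44282 + 232.8 = 447.0415
M1: Pc = R·M1+t = (+0.11598, +0.12605, +0.50594); u = 784.4·(+0.11598)/0.50594 + 301.7 = 481.5180, v = 832.3·(+0.12605)/0.50594 + 232.8 = 440.1571
M2: Pc = R·M2+t = (+0.13113, -0.04219, +0.50058); u = 784.4·(+0.13113)/0.50058 + 301.7 = 507.1757, v = 832.3·(-0.04219)/0.50058 + 232.8 = 162.6561
M3: Pc = R·M3+t = (-0.02518, -0.05425, +0.43746); u = 784.4·(-0.02518)/0.43746 + 301.7 = 256.5470, v = 832.3·(-0.05425)/0.43746 + 232.8 = 129.5910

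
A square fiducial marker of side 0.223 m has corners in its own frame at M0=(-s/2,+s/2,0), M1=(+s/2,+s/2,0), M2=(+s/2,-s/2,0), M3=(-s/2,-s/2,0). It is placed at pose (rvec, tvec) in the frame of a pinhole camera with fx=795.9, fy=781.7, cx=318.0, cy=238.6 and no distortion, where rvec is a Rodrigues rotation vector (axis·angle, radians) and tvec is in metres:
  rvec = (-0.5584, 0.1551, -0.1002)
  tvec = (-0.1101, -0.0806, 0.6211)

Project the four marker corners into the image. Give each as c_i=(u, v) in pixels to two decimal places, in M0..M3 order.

Intrinsics K: fx=795.9, fy=781.7, cx=318.0, cy=238.6
Marker side s = 0.223 m; corners in marker frame (Z=0):
  M0 = (-0.1115, +0.1115, 0)
  M1 = (+0.1115, +0.1115, 0)
  M2 = (+0.1115, -0.1115, 0)
  M3 = (-0.1115, -0.1115, 0)
rvec = (-0.5584, 0.1551, -0.1002), |rvec| = θ = 0.58814 rad = 33.698°
Rodrigues: sinθ=0.55481, 1−cosθ=0.16802; R = I + sinθ·[k]× + (1−cosθ)·[k]×²:
    [+0.98344 +0.05245 +0.17349]
    [-0.13659 +0.84366 +0.51921]
    [-0.11913 -0.53431 +0.83685]
t = (-0.1101, -0.0806, 0.6211) m
M0: Pc = R·M0+t = (-0.21390, +0.02870, +0.57481); u = 795.9·(-0.21390)/0.57481 + 318.0 = 21.8195, v = 781.7·(+0.02870)/0.57481 + 238.6 = 277.6276
M1: Pc = R·M1+t = (+0.00540, -0.00176, +0.54824); u = 795.9·(+0.00540)/0.54824 + 318.0 = 325.8419, v = 781.7·(-0.00176)/0.54824 + 238.6 = 236.0878
M2: Pc = R·M2+t = (-0.00630, -0.18990, +0.66739); u = 795.9·(-0.00630)/0.66739 + 318.0 = 310.4927, v = 781.7·(-0.18990)/0.66739 + 238.6 = 16.1769
M3: Pc = R·M3+t = (-0.22560, -0.15944, +0.69396); u = 795.9·(-0.22560)/0.69396 + 318.0 = 59.2578, v = 781.7·(-0.15944)/0.69396 + 238.6 = 59.0033

c0=(21.82, 277.63) c1=(325.84, 236.09) c2=(310.49, 16.18) c3=(59.26, 59.00)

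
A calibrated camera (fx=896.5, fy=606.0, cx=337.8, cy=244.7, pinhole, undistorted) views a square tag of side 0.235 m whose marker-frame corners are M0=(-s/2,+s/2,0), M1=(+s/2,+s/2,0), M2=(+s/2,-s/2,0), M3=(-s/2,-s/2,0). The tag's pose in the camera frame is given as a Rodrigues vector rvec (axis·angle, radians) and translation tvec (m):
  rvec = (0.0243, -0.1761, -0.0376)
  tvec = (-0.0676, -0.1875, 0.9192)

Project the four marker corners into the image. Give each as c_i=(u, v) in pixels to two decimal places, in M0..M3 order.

Intrinsics K: fx=896.5, fy=606.0, cx=337.8, cy=244.7
Marker side s = 0.235 m; corners in marker frame (Z=0):
  M0 = (-0.1175, +0.1175, 0)
  M1 = (+0.1175, +0.1175, 0)
  M2 = (+0.1175, -0.1175, 0)
  M3 = (-0.1175, -0.1175, 0)
rvec = (0.0243, -0.1761, -0.0376), |rvec| = θ = 0.18170 rad = 10.411°
Rodrigues: sinθ=0.18070, 1−cosθ=0.01646; R = I + sinθ·[k]× + (1−cosθ)·[k]×²:
    [+0.98383 +0.03526 -0.17559]
    [-0.03953 +0.99900 -0.02086]
    [+0.17468 +0.02747 +0.98424]
t = (-0.0676, -0.1875, 0.9192) m
M0: Pc = R·M0+t = (-0.17906, -0.06547, +0.90190); u = 896.5·(-0.17906)/0.90190 + 337.8 = 159.8154, v = 606.0·(-0.06547)/0.90190 + 244.7 = 200.7079
M1: Pc = R·M1+t = (+0.05214, -0.07476, +0.94295); u = 896.5·(+0.05214)/0.94295 + 337.8 = 387.3746, v = 606.0·(-0.07476)/0.94295 + 244.7 = 196.6533
M2: Pc = R·M2+t = (+0.04386, -0.30953, +0.93650); u = 896.5·(+0.04386)/0.93650 + 337.8 = 379.7841, v = 606.0·(-0.30953)/0.93650 + 244.7 = 44.4075
M3: Pc = R·M3+t = (-0.18734, -0.30024, +0.89545); u = 896.5·(-0.18734)/0.89545 + 337.8 = 150.2366, v = 606.0·(-0.30024)/0.89545 + 244.7 = 41.5120

c0=(159.82, 200.71) c1=(387.37, 196.65) c2=(379.78, 44.41) c3=(150.24, 41.51)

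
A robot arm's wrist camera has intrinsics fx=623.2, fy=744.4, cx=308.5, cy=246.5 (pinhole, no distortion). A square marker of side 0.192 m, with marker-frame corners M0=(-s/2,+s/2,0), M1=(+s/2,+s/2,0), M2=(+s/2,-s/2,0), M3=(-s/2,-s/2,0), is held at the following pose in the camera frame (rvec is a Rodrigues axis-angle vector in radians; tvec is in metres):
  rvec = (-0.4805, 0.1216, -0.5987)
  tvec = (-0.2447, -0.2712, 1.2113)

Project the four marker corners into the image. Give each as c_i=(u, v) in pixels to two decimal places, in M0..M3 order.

Intrinsics K: fx=623.2, fy=744.4, cx=308.5, cy=246.5
Marker side s = 0.192 m; corners in marker frame (Z=0):
  M0 = (-0.0960, +0.0960, 0)
  M1 = (+0.0960, +0.0960, 0)
  M2 = (+0.0960, -0.0960, 0)
  M3 = (-0.0960, -0.0960, 0)
rvec = (-0.4805, 0.1216, -0.5987), |rvec| = θ = 0.77724 rad = 44.533°
Rodrigues: sinθ=0.70132, 1−cosθ=0.28715; R = I + sinθ·[k]× + (1−cosθ)·[k]×²:
    [+0.82259 +0.51244 +0.24646]
    [-0.56799 +0.71988 +0.39896]
    [+0.02702 -0.46817 +0.88323]
t = (-0.2447, -0.2712, 1.2113) m
M0: Pc = R·M0+t = (-0.27447, -0.14756, +1.16376); u = 623.2·(-0.27447)/1.16376 + 308.5 = 161.5176, v = 744.4·(-0.14756)/1.16376 + 246.5 = 152.1101
M1: Pc = R·M1+t = (-0.11654, -0.25662, +1.16895); u = 623.2·(-0.11654)/1.16895 + 308.5 = 246.3711, v = 744.4·(-0.25662)/1.16895 + 246.5 = 83.0825
M2: Pc = R·M2+t = (-0.21493, -0.39484, +1.25884); u = 623.2·(-0.21493)/1.25884 + 308.5 = 202.0990, v = 744.4·(-0.39484)/1.25884 + 246.5 = 13.0186
M3: Pc = R·M3+t = (-0.37286, -0.28578, +1.25365); u = 623.2·(-0.37286)/1.25365 + 308.5 = 123.1465, v = 744.4·(-0.28578)/1.25365 + 246.5 = 76.8070

c0=(161.52, 152.11) c1=(246.37, 83.08) c2=(202.10, 13.02) c3=(123.15, 76.81)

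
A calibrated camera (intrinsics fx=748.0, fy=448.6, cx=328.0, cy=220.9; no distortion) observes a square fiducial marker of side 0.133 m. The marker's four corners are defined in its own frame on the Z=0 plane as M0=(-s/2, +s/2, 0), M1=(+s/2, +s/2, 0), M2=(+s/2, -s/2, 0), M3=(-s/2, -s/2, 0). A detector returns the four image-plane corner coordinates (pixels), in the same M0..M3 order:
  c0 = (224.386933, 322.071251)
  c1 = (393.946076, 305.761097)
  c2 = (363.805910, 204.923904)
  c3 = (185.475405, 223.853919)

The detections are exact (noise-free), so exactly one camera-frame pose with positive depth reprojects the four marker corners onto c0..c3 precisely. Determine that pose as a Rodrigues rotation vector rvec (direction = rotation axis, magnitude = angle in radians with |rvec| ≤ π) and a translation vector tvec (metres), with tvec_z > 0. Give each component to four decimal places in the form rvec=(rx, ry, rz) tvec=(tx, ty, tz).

Intrinsics K: fx=748.0, fy=448.6, cx=328.0, cy=220.9
Marker side s = 0.133 m; corners in marker frame (Z=0):
  M0 = (-0.0665, +0.0665, 0)
  M1 = (+0.0665, +0.0665, 0)
  M2 = (+0.0665, -0.0665, 0)
  M3 = (-0.0665, -0.0665, 0)
Detected image corners:
  c0 = (224.386933, 322.071251) px
  c1 = (393.946076, 305.761097) px
  c2 = (363.805910, 204.923904) px
  c3 = (185.475405, 223.853919) px
Planar DLT: solve 8×8 A·h = b for H (H[2,2]=1):
  H  [+1270.08600 +377.86422 +291.63683]
  H  [-165.59403 +855.01921 +265.56426]
  H  [-0.12635 +0.40422 +1.00000]
B = K⁻¹H; ‖b₁‖=1.784521, ‖b₂‖=1.784521; λ = 2/(‖b₁‖+‖b₂‖) = 0.560375, sign → tz>0 ⇒ λ=+0.560375
r₁ = λ·B[:,0] = (+0.98255,-0.17199,-0.07081); r₂ = λ·B[:,1] = (+0.18375,+0.95652,+0.22652)
r₃ = r₁×r₂ = (+0.02877,-0.23558,+0.97143); SVD([r₁ r₂ r₃]) → R = UVᵀ:
  R  [+0.98255 +0.18375 +0.02877]
  R  [-0.17199 +0.95652 -0.23558]
  R  [-0.07081 +0.22652 +0.97143]
t = (-0.02724, +0.05579, +0.56037) m
tr R = 2.910498; θ = arccos((tr R − 1)/2) = 0.300295 rad = 17.206°
axis k = ((R−Rᵀ)₃₂, (R−Rᵀ)₁₃, (R−Rᵀ)₂₁) / (2 sinθ) = (+0.781082, +0.168314, -0.601317)
rvec = θ·k = (+0.234555, +0.050544, -0.180573)

rvec=(0.2346, 0.0505, -0.1806) tvec=(-0.0272, 0.0558, 0.5604)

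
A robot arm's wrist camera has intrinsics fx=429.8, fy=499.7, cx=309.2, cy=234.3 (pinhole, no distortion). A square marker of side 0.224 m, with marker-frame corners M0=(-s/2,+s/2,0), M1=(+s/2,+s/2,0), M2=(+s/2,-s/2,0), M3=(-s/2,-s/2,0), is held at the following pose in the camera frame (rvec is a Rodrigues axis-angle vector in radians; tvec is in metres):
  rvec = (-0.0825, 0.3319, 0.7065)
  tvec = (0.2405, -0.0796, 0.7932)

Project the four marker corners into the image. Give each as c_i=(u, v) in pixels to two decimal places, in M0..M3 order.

c0=(354.66, 195.77) c1=(448.96, 283.75) c2=(533.56, 171.28) c3=(430.81, 92.38)

Intrinsics K: fx=429.8, fy=499.7, cx=309.2, cy=234.3
Marker side s = 0.224 m; corners in marker frame (Z=0):
  M0 = (-0.1120, +0.1120, 0)
  M1 = (+0.1120, +0.1120, 0)
  M2 = (+0.1120, -0.1120, 0)
  M3 = (-0.1120, -0.1120, 0)
rvec = (-0.0825, 0.3319, 0.7065), |rvec| = θ = 0.78492 rad = 44.973°
Rodrigues: sinθ=0.70677, 1−cosθ=0.29256; R = I + sinθ·[k]× + (1−cosθ)·[k]×²:
    [+0.71067 -0.64916 +0.27118]
    [+0.62315 +0.75975 +0.18563]
    [-0.32653 +0.03706 +0.94446]
t = (0.2405, -0.0796, 0.7932) m
M0: Pc = R·M0+t = (+0.08820, -0.06430, +0.83392); u = 429.8·(+0.08820)/0.83392 + 309.2 = 354.6573, v = 499.7·(-0.06430)/0.83392 + 234.3 = 195.7697
M1: Pc = R·M1+t = (+0.24739, +0.07529, +0.76078); u = 429.8·(+0.24739)/0.76078 + 309.2 = 448.9621, v = 499.7·(+0.07529)/0.76078 + 234.3 = 283.7493
M2: Pc = R·M2+t = (+0.39280, -0.09490, +0.75248); u = 429.8·(+0.39280)/0.75248 + 309.2 = 533.5600, v = 499.7·(-0.09490)/0.75248 + 234.3 = 171.2803
M3: Pc = R·M3+t = (+0.23361, -0.23449, +0.82562); u = 429.8·(+0.23361)/0.82562 + 309.2 = 430.8124, v = 499.7·(-0.23449)/0.82562 + 234.3 = 92.3798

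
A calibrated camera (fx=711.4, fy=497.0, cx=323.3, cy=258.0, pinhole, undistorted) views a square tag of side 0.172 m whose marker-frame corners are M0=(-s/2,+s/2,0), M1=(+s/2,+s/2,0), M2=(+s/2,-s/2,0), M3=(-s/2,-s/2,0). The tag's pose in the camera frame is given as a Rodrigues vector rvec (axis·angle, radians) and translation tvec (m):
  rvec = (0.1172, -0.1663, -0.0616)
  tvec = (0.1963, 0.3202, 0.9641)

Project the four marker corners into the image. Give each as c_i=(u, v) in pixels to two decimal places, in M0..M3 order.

Intrinsics K: fx=711.4, fy=497.0, cx=323.3, cy=258.0
Marker side s = 0.172 m; corners in marker frame (Z=0):
  M0 = (-0.0860, +0.0860, 0)
  M1 = (+0.0860, +0.0860, 0)
  M2 = (+0.0860, -0.0860, 0)
  M3 = (-0.0860, -0.0860, 0)
rvec = (0.1172, -0.1663, -0.0616), |rvec| = θ = 0.21257 rad = 12.179°
Rodrigues: sinθ=0.21097, 1−cosθ=0.02251; R = I + sinθ·[k]× + (1−cosθ)·[k]×²:
    [+0.98433 +0.05143 -0.16865]
    [-0.07085 +0.99127 -0.11122]
    [+0.16145 +0.12142 +0.97938]
t = (0.1963, 0.3202, 0.9641) m
M0: Pc = R·M0+t = (+0.11607, +0.41154, +0.96066); u = 711.4·(+0.11607)/0.96066 + 323.3 = 409.2540, v = 497.0·(+0.41154)/0.96066 + 258.0 = 470.9128
M1: Pc = R·M1+t = (+0.28538, +0.39936, +0.98843); u = 711.4·(+0.28538)/0.98843 + 323.3 = 528.6931, v = 497.0·(+0.39936)/0.98843 + 258.0 = 458.8039
M2: Pc = R·M2+t = (+0.27653, +0.22886, +0.96754); u = 711.4·(+0.27653)/0.96754 + 323.3 = 526.6226, v = 497.0·(+0.22886)/0.96754 + 258.0 = 375.5582
M3: Pc = R·M3+t = (+0.10722, +0.24104, +0.93977); u = 711.4·(+0.10722)/0.93977 + 323.3 = 404.4680, v = 497.0·(+0.24104)/0.93977 + 258.0 = 385.4763

c0=(409.25, 470.91) c1=(528.69, 458.80) c2=(526.62, 375.56) c3=(404.47, 385.48)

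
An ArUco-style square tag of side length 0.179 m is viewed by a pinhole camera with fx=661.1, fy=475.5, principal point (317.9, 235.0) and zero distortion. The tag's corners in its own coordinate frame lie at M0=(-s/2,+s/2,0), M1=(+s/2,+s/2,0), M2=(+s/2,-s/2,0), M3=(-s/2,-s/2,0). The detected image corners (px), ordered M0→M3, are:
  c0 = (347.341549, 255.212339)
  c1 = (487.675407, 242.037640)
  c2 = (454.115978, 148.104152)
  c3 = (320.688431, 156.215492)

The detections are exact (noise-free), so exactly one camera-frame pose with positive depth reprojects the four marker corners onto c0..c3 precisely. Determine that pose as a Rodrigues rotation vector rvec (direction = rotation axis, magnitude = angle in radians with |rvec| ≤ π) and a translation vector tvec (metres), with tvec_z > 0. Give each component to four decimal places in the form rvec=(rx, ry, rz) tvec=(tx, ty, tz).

rvec=(-0.2976, -0.1919, -0.1485) tvec=(0.1059, -0.0622, 0.8169)

Intrinsics K: fx=661.1, fy=475.5, cx=317.9, cy=235.0
Marker side s = 0.179 m; corners in marker frame (Z=0):
  M0 = (-0.0895, +0.0895, 0)
  M1 = (+0.0895, +0.0895, 0)
  M2 = (+0.0895, -0.0895, 0)
  M3 = (-0.0895, -0.0895, 0)
Detected image corners:
  c0 = (347.341549, 255.212339) px
  c1 = (487.675407, 242.037640) px
  c2 = (454.115978, 148.104152) px
  c3 = (320.688431, 156.215492) px
Planar DLT: solve 8×8 A·h = b for H (H[2,2]=1):
  H  [+867.11127 +32.53870 +403.56740]
  H  [-7.74468 +470.82272 +198.81074]
  H  [+0.25593 -0.33816 +1.00000]
B = K⁻¹H; ‖b₁‖=1.224149, ‖b₂‖=1.224149; λ = 2/(‖b₁‖+‖b₂‖) = 0.816894, sign → tz>0 ⇒ λ=+0.816894
r₁ = λ·B[:,0] = (+0.97092,-0.11663,+0.20906); r₂ = λ·B[:,1] = (+0.17304,+0.94538,-0.27624)
r₃ = r₁×r₂ = (-0.16543,+0.30439,+0.93807); SVD([r₁ r₂ r₃]) → R = UVᵀ:
  R  [+0.97092 +0.17304 -0.16543]
  R  [-0.11663 +0.94538 +0.30439]
  R  [+0.20906 -0.27624 +0.93807]
t = (+0.10586, -0.06217, +0.81689) m
tr R = 2.854378; θ = arccos((tr R − 1)/2) = 0.383958 rad = 21.999°
axis k = ((R−Rᵀ)₃₂, (R−Rᵀ)₁₃, (R−Rᵀ)₂₁) / (2 sinθ) = (-0.775010, -0.499864, -0.386645)
rvec = θ·k = (-0.297572, -0.191927, -0.148456)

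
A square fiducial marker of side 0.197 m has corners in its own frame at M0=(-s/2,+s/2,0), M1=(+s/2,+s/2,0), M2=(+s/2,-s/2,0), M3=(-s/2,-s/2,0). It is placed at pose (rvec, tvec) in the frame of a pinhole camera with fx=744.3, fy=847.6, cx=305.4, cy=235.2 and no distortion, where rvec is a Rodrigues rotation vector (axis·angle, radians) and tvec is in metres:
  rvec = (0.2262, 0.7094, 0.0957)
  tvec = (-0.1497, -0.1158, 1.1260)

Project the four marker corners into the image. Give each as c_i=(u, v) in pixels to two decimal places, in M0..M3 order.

Intrinsics K: fx=744.3, fy=847.6, cx=305.4, cy=235.2
Marker side s = 0.197 m; corners in marker frame (Z=0):
  M0 = (-0.0985, +0.0985, 0)
  M1 = (+0.0985, +0.0985, 0)
  M2 = (+0.0985, -0.0985, 0)
  M3 = (-0.0985, -0.0985, 0)
rvec = (0.2262, 0.7094, 0.0957), |rvec| = θ = 0.75072 rad = 43.013°
Rodrigues: sinθ=0.68216, 1−cosθ=0.26880; R = I + sinθ·[k]× + (1−cosθ)·[k]×²:
    [+0.75561 -0.01043 +0.65494]
    [+0.16350 +0.97123 -0.17316]
    [-0.63429 +0.23792 +0.73557]
t = (-0.1497, -0.1158, 1.1260) m
M0: Pc = R·M0+t = (-0.22515, -0.03624, +1.21191); u = 744.3·(-0.22515)/1.21191 + 305.4 = 167.1210, v = 847.6·(-0.03624)/1.21191 + 235.2 = 209.8552
M1: Pc = R·M1+t = (-0.07630, -0.00403, +1.08696); u = 744.3·(-0.07630)/1.08696 + 305.4 = 253.1533, v = 847.6·(-0.00403)/1.08696 + 235.2 = 232.0577
M2: Pc = R·M2+t = (-0.07425, -0.19536, +1.04009); u = 744.3·(-0.07425)/1.04009 + 305.4 = 252.2686, v = 847.6·(-0.19536)/1.04009 + 235.2 = 75.9935
M3: Pc = R·M3+t = (-0.22310, -0.22757, +1.16504); u = 744.3·(-0.22310)/1.16504 + 305.4 = 162.8700, v = 847.6·(-0.22757)/1.16504 + 235.2 = 69.6364

c0=(167.12, 209.86) c1=(253.15, 232.06) c2=(252.27, 75.99) c3=(162.87, 69.64)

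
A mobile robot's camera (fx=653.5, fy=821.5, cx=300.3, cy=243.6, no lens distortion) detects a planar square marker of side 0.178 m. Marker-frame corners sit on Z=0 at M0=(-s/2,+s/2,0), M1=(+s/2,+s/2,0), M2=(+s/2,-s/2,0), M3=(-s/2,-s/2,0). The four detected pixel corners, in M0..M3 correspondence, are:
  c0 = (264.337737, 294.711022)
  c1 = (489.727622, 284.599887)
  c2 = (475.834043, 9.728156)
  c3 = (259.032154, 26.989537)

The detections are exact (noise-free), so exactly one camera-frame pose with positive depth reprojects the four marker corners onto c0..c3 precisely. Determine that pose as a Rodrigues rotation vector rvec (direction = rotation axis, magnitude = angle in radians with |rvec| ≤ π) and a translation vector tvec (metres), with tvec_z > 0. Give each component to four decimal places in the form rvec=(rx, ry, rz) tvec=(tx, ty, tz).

Intrinsics K: fx=653.5, fy=821.5, cx=300.3, cy=243.6
Marker side s = 0.178 m; corners in marker frame (Z=0):
  M0 = (-0.0890, +0.0890, 0)
  M1 = (+0.0890, +0.0890, 0)
  M2 = (+0.0890, -0.0890, 0)
  M3 = (-0.0890, -0.0890, 0)
Detected image corners:
  c0 = (264.337737, 294.711022) px
  c1 = (489.727622, 284.599887) px
  c2 = (475.834043, 9.728156) px
  c3 = (259.032154, 26.989537) px
Planar DLT: solve 8×8 A·h = b for H (H[2,2]=1):
  H  [+1182.57447 -25.07329 +370.58093]
  H  [-101.71200 +1491.30870 +151.55254]
  H  [-0.15873 -0.21133 +1.00000]
B = K⁻¹H; ‖b₁‖=1.890778, ‖b₂‖=1.890778; λ = 2/(‖b₁‖+‖b₂‖) = 0.528883, sign → tz>0 ⇒ λ=+0.528883
r₁ = λ·B[:,0] = (+0.99564,-0.04059,-0.08395); r₂ = λ·B[:,1] = (+0.03107,+0.99325,-0.11177)
r₃ = r₁×r₂ = (+0.08792,+0.10867,+0.99018); SVD([r₁ r₂ r₃]) → R = UVᵀ:
  R  [+0.99564 +0.03107 +0.08792]
  R  [-0.04059 +0.99325 +0.10867]
  R  [-0.08395 -0.11177 +0.99018]
t = (+0.05688, -0.05926, +0.52888) m
tr R = 2.979074; θ = arccos((tr R − 1)/2) = 0.144785 rad = 8.296°
axis k = ((R−Rᵀ)₃₂, (R−Rᵀ)₁₃, (R−Rᵀ)₂₁) / (2 sinθ) = (-0.763932, +0.595602, -0.248327)
rvec = θ·k = (-0.110606, +0.086234, -0.035954)

rvec=(-0.1106, 0.0862, -0.0360) tvec=(0.0569, -0.0593, 0.5289)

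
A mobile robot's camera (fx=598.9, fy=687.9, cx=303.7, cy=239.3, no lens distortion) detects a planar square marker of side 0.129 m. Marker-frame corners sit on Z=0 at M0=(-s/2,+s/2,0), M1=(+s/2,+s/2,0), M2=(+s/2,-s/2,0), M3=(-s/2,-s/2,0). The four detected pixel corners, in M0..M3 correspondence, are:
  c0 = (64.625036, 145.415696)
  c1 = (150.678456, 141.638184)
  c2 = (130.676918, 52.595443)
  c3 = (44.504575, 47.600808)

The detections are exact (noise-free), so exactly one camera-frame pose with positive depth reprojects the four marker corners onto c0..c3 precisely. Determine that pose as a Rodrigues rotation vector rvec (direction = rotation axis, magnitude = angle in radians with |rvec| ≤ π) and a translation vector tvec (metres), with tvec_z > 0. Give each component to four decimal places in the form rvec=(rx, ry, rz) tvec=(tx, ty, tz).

Intrinsics K: fx=598.9, fy=687.9, cx=303.7, cy=239.3
Marker side s = 0.129 m; corners in marker frame (Z=0):
  M0 = (-0.0645, +0.0645, 0)
  M1 = (+0.0645, +0.0645, 0)
  M2 = (+0.0645, -0.0645, 0)
  M3 = (-0.0645, -0.0645, 0)
Detected image corners:
  c0 = (64.625036, 145.415696) px
  c1 = (150.678456, 141.638184) px
  c2 = (130.676918, 52.595443) px
  c3 = (44.504575, 47.600808) px
Planar DLT: solve 8×8 A·h = b for H (H[2,2]=1):
  H  [+738.70017 +139.95895 +99.54251]
  H  [+75.63070 +707.25359 +96.34747]
  H  [+0.72888 -0.15909 +1.00000]
B = K⁻¹H; ‖b₁‖=1.139327, ‖b₂‖=1.139327; λ = 2/(‖b₁‖+‖b₂‖) = 0.877711, sign → tz>0 ⇒ λ=+0.877711
r₁ = λ·B[:,0] = (+0.75818,-0.12605,+0.63974); r₂ = λ·B[:,1] = (+0.27593,+0.95098,-0.13964)
r₃ = r₁×r₂ = (-0.59078,+0.28239,+0.75580); SVD([r₁ r₂ r₃]) → R = UVᵀ:
  R  [+0.75818 +0.27593 -0.59078]
  R  [-0.12605 +0.95098 +0.28239]
  R  [+0.63974 -0.13964 +0.75580]
t = (-0.29920, -0.18240, +0.87771) m
tr R = 2.464963; θ = arccos((tr R − 1)/2) = 0.748837 rad = 42.905°
axis k = ((R−Rᵀ)₃₂, (R−Rᵀ)₁₃, (R−Rᵀ)₂₁) / (2 sinθ) = (-0.309959, -0.903751, -0.295227)
rvec = θ·k = (-0.232109, -0.676762, -0.221077)

rvec=(-0.2321, -0.6768, -0.2211) tvec=(-0.2992, -0.1824, 0.8777)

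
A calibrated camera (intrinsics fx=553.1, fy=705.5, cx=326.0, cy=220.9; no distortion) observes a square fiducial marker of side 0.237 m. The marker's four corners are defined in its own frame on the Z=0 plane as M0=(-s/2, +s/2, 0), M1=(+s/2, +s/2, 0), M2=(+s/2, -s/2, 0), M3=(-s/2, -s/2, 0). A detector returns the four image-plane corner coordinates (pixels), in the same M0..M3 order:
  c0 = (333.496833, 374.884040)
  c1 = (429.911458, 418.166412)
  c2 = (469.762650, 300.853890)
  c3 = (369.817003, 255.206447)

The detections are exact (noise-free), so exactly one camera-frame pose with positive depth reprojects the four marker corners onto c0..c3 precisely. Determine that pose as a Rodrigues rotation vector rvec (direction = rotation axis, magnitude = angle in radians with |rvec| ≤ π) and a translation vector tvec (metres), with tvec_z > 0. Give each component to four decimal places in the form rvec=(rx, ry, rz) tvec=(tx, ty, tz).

rvec=(0.2060, 0.0055, 0.3462) tvec=(0.1686, 0.2085, 1.2512)

Intrinsics K: fx=553.1, fy=705.5, cx=326.0, cy=220.9
Marker side s = 0.237 m; corners in marker frame (Z=0):
  M0 = (-0.1185, +0.1185, 0)
  M1 = (+0.1185, +0.1185, 0)
  M2 = (+0.1185, -0.1185, 0)
  M3 = (-0.1185, -0.1185, 0)
Detected image corners:
  c0 = (333.496833, 374.884040) px
  c1 = (429.911458, 418.166412) px
  c2 = (469.762650, 300.853890) px
  c3 = (369.817003, 255.206447) px
Planar DLT: solve 8×8 A·h = b for H (H[2,2]=1):
  H  [+423.66067 -96.20582 +400.52220]
  H  [+195.55004 +554.26174 +338.47067]
  H  [+0.02381 +0.16099 +1.00000]
B = K⁻¹H; ‖b₁‖=0.799210, ‖b₂‖=0.799210; λ = 2/(‖b₁‖+‖b₂‖) = 1.251236, sign → tz>0 ⇒ λ=+1.251236
r₁ = λ·B[:,0] = (+0.94086,+0.33749,+0.02979); r₂ = λ·B[:,1] = (-0.33636,+0.91994,+0.20143)
r₃ = r₁×r₂ = (+0.04058,-0.19954,+0.97905); SVD([r₁ r₂ r₃]) → R = UVᵀ:
  R  [+0.94086 -0.33636 +0.04058]
  R  [+0.33749 +0.91994 -0.19954]
  R  [+0.02979 +0.20143 +0.97905]
t = (+0.16859, +0.20852, +1.25124) m
tr R = 2.839845; θ = arccos((tr R − 1)/2) = 0.402913 rad = 23.085°
axis k = ((R−Rᵀ)₃₂, (R−Rᵀ)₁₃, (R−Rᵀ)₂₁) / (2 sinθ) = (+0.511308, +0.013758, +0.859288)
rvec = θ·k = (+0.206012, +0.005543, +0.346218)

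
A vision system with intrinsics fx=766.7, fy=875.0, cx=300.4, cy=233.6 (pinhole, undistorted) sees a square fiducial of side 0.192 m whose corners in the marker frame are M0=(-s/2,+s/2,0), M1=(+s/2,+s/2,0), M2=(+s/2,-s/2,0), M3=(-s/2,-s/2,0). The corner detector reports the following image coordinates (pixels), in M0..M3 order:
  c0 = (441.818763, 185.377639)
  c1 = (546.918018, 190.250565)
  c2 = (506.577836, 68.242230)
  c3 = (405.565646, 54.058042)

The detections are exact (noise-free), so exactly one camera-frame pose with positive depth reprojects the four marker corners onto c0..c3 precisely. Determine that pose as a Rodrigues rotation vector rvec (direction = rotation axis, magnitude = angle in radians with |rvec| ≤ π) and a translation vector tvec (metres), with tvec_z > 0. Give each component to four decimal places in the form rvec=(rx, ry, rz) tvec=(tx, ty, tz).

Intrinsics K: fx=766.7, fy=875.0, cx=300.4, cy=233.6
Marker side s = 0.192 m; corners in marker frame (Z=0):
  M0 = (-0.0960, +0.0960, 0)
  M1 = (+0.0960, +0.0960, 0)
  M2 = (+0.0960, -0.0960, 0)
  M3 = (-0.0960, -0.0960, 0)
Detected image corners:
  c0 = (441.818763, 185.377639) px
  c1 = (546.918018, 190.250565) px
  c2 = (506.577836, 68.242230) px
  c3 = (405.565646, 54.058042) px
Planar DLT: solve 8×8 A·h = b for H (H[2,2]=1):
  H  [+731.15992 +29.33918 +476.58787]
  H  [+101.48466 +614.08139 +122.48771]
  H  [+0.40987 -0.35887 +1.00000]
B = K⁻¹H; ‖b₁‖=0.892733, ‖b₂‖=0.892733; λ = 2/(‖b₁‖+‖b₂‖) = 1.120156, sign → tz>0 ⇒ λ=+1.120156
r₁ = λ·B[:,0] = (+0.88835,+0.00735,+0.45912); r₂ = λ·B[:,1] = (+0.20037,+0.89345,-0.40199)
r₃ = r₁×r₂ = (-0.41315,+0.44910,+0.79222); SVD([r₁ r₂ r₃]) → R = UVᵀ:
  R  [+0.88835 +0.20037 -0.41315]
  R  [+0.00735 +0.89345 +0.44910]
  R  [+0.45912 -0.40199 +0.79222]
t = (+0.25741, -0.14224, +1.12016) m
tr R = 2.574021; θ = arccos((tr R − 1)/2) = 0.664848 rad = 38.093°
axis k = ((R−Rᵀ)₃₂, (R−Rᵀ)₁₃, (R−Rᵀ)₂₁) / (2 sinθ) = (-0.689763, -0.706934, -0.156434)
rvec = θ·k = (-0.458588, -0.470003, -0.104005)

rvec=(-0.4586, -0.4700, -0.1040) tvec=(0.2574, -0.1422, 1.1202)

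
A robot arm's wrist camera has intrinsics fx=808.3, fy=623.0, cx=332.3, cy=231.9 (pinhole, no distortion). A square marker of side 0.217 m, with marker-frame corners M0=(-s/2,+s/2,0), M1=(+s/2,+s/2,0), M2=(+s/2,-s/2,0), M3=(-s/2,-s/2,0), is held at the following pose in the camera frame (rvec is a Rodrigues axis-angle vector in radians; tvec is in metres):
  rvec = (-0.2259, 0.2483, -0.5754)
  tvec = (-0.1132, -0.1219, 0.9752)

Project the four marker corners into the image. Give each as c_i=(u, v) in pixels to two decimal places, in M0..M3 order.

c0=(209.62, 249.67) c1=(358.25, 168.56) c2=(266.62, 60.71) c3=(130.03, 140.86)

Intrinsics K: fx=808.3, fy=623.0, cx=332.3, cy=231.9
Marker side s = 0.217 m; corners in marker frame (Z=0):
  M0 = (-0.1085, +0.1085, 0)
  M1 = (+0.1085, +0.1085, 0)
  M2 = (+0.1085, -0.1085, 0)
  M3 = (-0.1085, -0.1085, 0)
rvec = (-0.2259, 0.2483, -0.5754), |rvec| = θ = 0.66616 rad = 38.168°
Rodrigues: sinθ=0.61797, 1−cosθ=0.21380; R = I + sinθ·[k]× + (1−cosθ)·[k]×²:
    [+0.81079 +0.50675 +0.29296]
    [-0.56080 +0.81590 +0.14073]
    [-0.16772 -0.27839 +0.94571]
t = (-0.1132, -0.1219, 0.9752) m
M0: Pc = R·M0+t = (-0.14619, +0.02747, +0.96319); u = 808.3·(-0.14619)/0.96319 + 332.3 = 209.6210, v = 623.0·(+0.02747)/0.96319 + 231.9 = 249.6694
M1: Pc = R·M1+t = (+0.02975, -0.09422, +0.92680); u = 808.3·(+0.02975)/0.92680 + 332.3 = 358.2489, v = 623.0·(-0.09422)/0.92680 + 231.9 = 168.5638
M2: Pc = R·M2+t = (-0.08021, -0.27127, +0.98721); u = 808.3·(-0.08021)/0.98721 + 332.3 = 266.6242, v = 623.0·(-0.27127)/0.98721 + 231.9 = 60.7075
M3: Pc = R·M3+t = (-0.25615, -0.14958, +1.02360); u = 808.3·(-0.25615)/1.02360 + 332.3 = 130.0257, v = 623.0·(-0.14958)/1.02360 + 231.9 = 140.8612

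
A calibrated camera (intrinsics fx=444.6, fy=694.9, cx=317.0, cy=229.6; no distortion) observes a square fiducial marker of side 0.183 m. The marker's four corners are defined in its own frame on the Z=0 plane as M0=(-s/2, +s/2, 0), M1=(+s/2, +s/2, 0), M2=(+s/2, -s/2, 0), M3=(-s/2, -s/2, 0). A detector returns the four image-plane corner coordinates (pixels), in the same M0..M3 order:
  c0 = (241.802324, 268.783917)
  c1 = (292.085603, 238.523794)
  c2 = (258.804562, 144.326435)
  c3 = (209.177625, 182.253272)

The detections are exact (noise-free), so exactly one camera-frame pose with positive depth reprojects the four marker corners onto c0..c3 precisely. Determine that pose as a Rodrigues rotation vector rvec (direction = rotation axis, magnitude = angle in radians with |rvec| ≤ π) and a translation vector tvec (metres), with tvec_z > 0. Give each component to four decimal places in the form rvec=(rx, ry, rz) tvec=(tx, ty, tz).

Intrinsics K: fx=444.6, fy=694.9, cx=317.0, cy=229.6
Marker side s = 0.183 m; corners in marker frame (Z=0):
  M0 = (-0.0915, +0.0915, 0)
  M1 = (+0.0915, +0.0915, 0)
  M2 = (+0.0915, -0.0915, 0)
  M3 = (-0.0915, -0.0915, 0)
Detected image corners:
  c0 = (241.802324, 268.783917) px
  c1 = (292.085603, 238.523794) px
  c2 = (258.804562, 144.326435) px
  c3 = (209.177625, 182.253272) px
Planar DLT: solve 8×8 A·h = b for H (H[2,2]=1):
  H  [+174.59604 +226.94173 +249.85205]
  H  [-267.85654 +532.10544 +209.85943]
  H  [-0.39292 +0.18739 +1.00000]
B = K⁻¹H; ‖b₁‖=0.820042, ‖b₂‖=0.820042; λ = 2/(‖b₁‖+‖b₂‖) = 1.219449, sign → tz>0 ⇒ λ=+1.219449
r₁ = λ·B[:,0] = (+0.82051,-0.31174,-0.47914); r₂ = λ·B[:,1] = (+0.45952,+0.85826,+0.22852)
r₃ = r₁×r₂ = (+0.34000,-0.40768,+0.84747); SVD([r₁ r₂ r₃]) → R = UVᵀ:
  R  [+0.82051 +0.45952 +0.34000]
  R  [-0.31174 +0.85826 -0.40768]
  R  [-0.47914 +0.22852 +0.84747]
t = (-0.18417, -0.03464, +1.21945) m
tr R = 2.526244; θ = arccos((tr R − 1)/2) = 0.702666 rad = 40.260°
axis k = ((R−Rᵀ)₃₂, (R−Rᵀ)₁₃, (R−Rᵀ)₂₁) / (2 sinθ) = (+0.492217, +0.633760, -0.596716)
rvec = θ·k = (+0.345864, +0.445322, -0.419292)

rvec=(0.3459, 0.4453, -0.4193) tvec=(-0.1842, -0.0346, 1.2194)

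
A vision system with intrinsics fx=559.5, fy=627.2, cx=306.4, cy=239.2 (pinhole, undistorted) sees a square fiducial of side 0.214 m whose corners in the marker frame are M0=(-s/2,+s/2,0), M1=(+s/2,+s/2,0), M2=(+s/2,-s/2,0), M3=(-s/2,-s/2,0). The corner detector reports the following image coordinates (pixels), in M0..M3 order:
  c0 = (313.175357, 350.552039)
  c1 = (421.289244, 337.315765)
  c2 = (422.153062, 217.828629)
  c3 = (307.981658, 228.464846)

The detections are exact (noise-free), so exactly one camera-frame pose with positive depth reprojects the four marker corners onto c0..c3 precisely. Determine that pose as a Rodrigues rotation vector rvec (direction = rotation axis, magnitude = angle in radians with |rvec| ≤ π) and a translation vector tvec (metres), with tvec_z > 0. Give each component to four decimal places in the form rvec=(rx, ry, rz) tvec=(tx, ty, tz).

Intrinsics K: fx=559.5, fy=627.2, cx=306.4, cy=239.2
Marker side s = 0.214 m; corners in marker frame (Z=0):
  M0 = (-0.1070, +0.1070, 0)
  M1 = (+0.1070, +0.1070, 0)
  M2 = (+0.1070, -0.1070, 0)
  M3 = (-0.1070, -0.1070, 0)
Detected image corners:
  c0 = (313.175357, 350.552039) px
  c1 = (421.289244, 337.315765) px
  c2 = (422.153062, 217.828629) px
  c3 = (307.981658, 228.464846) px
Planar DLT: solve 8×8 A·h = b for H (H[2,2]=1):
  H  [+564.93339 +102.28345 +366.92537]
  H  [-20.35230 +635.86412 +285.09016]
  H  [+0.12551 +0.25224 +1.00000]
B = K⁻¹H; ‖b₁‖=0.952701, ‖b₂‖=0.952701; λ = 2/(‖b₁‖+‖b₂‖) = 1.049647, sign → tz>0 ⇒ λ=+1.049647
r₁ = λ·B[:,0] = (+0.98769,-0.08431,+0.13175); r₂ = λ·B[:,1] = (+0.04690,+0.96317,+0.26476)
r₃ = r₁×r₂ = (-0.14922,-0.25532,+0.95527); SVD([r₁ r₂ r₃]) → R = UVᵀ:
  R  [+0.98769 +0.04690 -0.14922]
  R  [-0.08431 +0.96317 -0.25532]
  R  [+0.13175 +0.26476 +0.95527]
t = (+0.11355, +0.07680, +1.04965) m
tr R = 2.906137; θ = arccos((tr R − 1)/2) = 0.307582 rad = 17.623°
axis k = ((R−Rᵀ)₃₂, (R−Rᵀ)₁₃, (R−Rᵀ)₂₁) / (2 sinθ) = (+0.858921, -0.464008, -0.216681)
rvec = θ·k = (+0.264189, -0.142721, -0.066647)

rvec=(0.2642, -0.1427, -0.0666) tvec=(0.1135, 0.0768, 1.0496)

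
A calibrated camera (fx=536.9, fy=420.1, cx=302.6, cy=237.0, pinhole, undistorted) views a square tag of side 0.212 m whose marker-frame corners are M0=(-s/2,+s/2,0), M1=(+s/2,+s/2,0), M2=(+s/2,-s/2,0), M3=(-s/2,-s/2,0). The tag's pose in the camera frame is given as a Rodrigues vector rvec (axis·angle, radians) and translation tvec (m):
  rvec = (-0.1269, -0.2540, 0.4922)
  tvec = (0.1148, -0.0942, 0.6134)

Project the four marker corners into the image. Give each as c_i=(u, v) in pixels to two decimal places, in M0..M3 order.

Intrinsics K: fx=536.9, fy=420.1, cx=302.6, cy=237.0
Marker side s = 0.212 m; corners in marker frame (Z=0):
  M0 = (-0.1060, +0.1060, 0)
  M1 = (+0.1060, +0.1060, 0)
  M2 = (+0.1060, -0.1060, 0)
  M3 = (-0.1060, -0.1060, 0)
rvec = (-0.1269, -0.2540, 0.4922), |rvec| = θ = 0.56823 rad = 32.557°
Rodrigues: sinθ=0.53814, 1−cosθ=0.15714; R = I + sinθ·[k]× + (1−cosθ)·[k]×²:
    [+0.85069 -0.45045 -0.27095]
    [+0.48182 +0.87426 +0.05934]
    [+0.21015 -0.18103 +0.96076]
t = (0.1148, -0.0942, 0.6134) m
M0: Pc = R·M0+t = (-0.02312, -0.05260, +0.57194); u = 536.9·(-0.02312)/0.57194 + 302.6 = 280.8950, v = 420.1·(-0.05260)/0.57194 + 237.0 = 198.3624
M1: Pc = R·M1+t = (+0.15723, +0.04954, +0.61649); u = 536.9·(+0.15723)/0.61649 + 302.6 = 439.5284, v = 420.1·(+0.04954)/0.61649 + 237.0 = 270.7617
M2: Pc = R·M2+t = (+0.25272, -0.13580, +0.65486); u = 536.9·(+0.25272)/0.65486 + 302.6 = 509.7971, v = 420.1·(-0.13580)/0.65486 + 237.0 = 149.8849
M3: Pc = R·M3+t = (+0.07237, -0.23794, +0.61031); u = 536.9·(+0.07237)/0.61031 + 302.6 = 366.2684, v = 420.1·(-0.23794)/0.61031 + 237.0 = 73.2142

c0=(280.90, 198.36) c1=(439.53, 270.76) c2=(509.80, 149.88) c3=(366.27, 73.21)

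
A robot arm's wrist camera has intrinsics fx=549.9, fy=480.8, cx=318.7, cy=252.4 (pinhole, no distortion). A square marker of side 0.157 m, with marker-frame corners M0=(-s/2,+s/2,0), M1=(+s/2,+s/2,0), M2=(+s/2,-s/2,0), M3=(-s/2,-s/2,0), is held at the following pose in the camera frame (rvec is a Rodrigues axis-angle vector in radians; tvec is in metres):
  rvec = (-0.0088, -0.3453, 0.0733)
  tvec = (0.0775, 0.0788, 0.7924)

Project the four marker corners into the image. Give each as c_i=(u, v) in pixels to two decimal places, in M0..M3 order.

Intrinsics K: fx=549.9, fy=480.8, cx=318.7, cy=252.4
Marker side s = 0.157 m; corners in marker frame (Z=0):
  M0 = (-0.0785, +0.0785, 0)
  M1 = (+0.0785, +0.0785, 0)
  M2 = (+0.0785, -0.0785, 0)
  M3 = (-0.0785, -0.0785, 0)
rvec = (-0.0088, -0.3453, 0.0733), |rvec| = θ = 0.35310 rad = 20.231°
Rodrigues: sinθ=0.34581, 1−cosθ=0.06170; R = I + sinθ·[k]× + (1−cosθ)·[k]×²:
    [+0.93834 -0.07028 -0.33849]
    [+0.07329 +0.99730 -0.00391]
    [+0.33785 -0.02114 +0.94096]
t = (0.0775, 0.0788, 0.7924) m
M0: Pc = R·M0+t = (-0.00168, +0.15134, +0.76422); u = 549.9·(-0.00168)/0.76422 + 318.7 = 317.4933, v = 480.8·(+0.15134)/0.76422 + 252.4 = 347.6108
M1: Pc = R·M1+t = (+0.14564, +0.16284, +0.81726); u = 549.9·(+0.14564)/0.81726 + 318.7 = 416.6967, v = 480.8·(+0.16284)/0.81726 + 252.4 = 348.2007
M2: Pc = R·M2+t = (+0.15668, +0.00626, +0.82058); u = 549.9·(+0.15668)/0.82058 + 318.7 = 423.6948, v = 480.8·(+0.00626)/0.82058 + 252.4 = 256.0708
M3: Pc = R·M3+t = (+0.00936, -0.00524, +0.76754); u = 549.9·(+0.00936)/0.76754 + 318.7 = 325.4040, v = 480.8·(-0.00524)/0.76754 + 252.4 = 249.1166

c0=(317.49, 347.61) c1=(416.70, 348.20) c2=(423.69, 256.07) c3=(325.40, 249.12)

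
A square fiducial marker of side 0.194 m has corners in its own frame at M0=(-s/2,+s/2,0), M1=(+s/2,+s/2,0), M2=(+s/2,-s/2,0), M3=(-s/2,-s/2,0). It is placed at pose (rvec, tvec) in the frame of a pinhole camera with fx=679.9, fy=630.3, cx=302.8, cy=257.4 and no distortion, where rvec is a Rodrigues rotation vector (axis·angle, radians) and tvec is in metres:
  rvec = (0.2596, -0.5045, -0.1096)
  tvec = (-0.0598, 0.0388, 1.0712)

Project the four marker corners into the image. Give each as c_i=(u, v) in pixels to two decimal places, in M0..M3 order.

c0=(212.15, 346.18) c1=(319.76, 321.30) c2=(315.75, 216.52) c3=(202.09, 233.30)

Intrinsics K: fx=679.9, fy=630.3, cx=302.8, cy=257.4
Marker side s = 0.194 m; corners in marker frame (Z=0):
  M0 = (-0.0970, +0.0970, 0)
  M1 = (+0.0970, +0.0970, 0)
  M2 = (+0.0970, -0.0970, 0)
  M3 = (-0.0970, -0.0970, 0)
rvec = (0.2596, -0.5045, -0.1096), |rvec| = θ = 0.57786 rad = 33.109°
Rodrigues: sinθ=0.54623, 1−cosθ=0.16237; R = I + sinθ·[k]× + (1−cosθ)·[k]×²:
    [+0.87040 +0.03992 -0.49072]
    [-0.16728 +0.96139 -0.21851]
    [+0.46305 +0.27228 +0.84347]
t = (-0.0598, 0.0388, 1.0712) m
M0: Pc = R·M0+t = (-0.14036, +0.14828, +1.05269); u = 679.9·(-0.14036)/1.05269 + 302.8 = 212.1483, v = 630.3·(+0.14828)/1.05269 + 257.4 = 346.1833
M1: Pc = R·M1+t = (+0.02850, +0.11583, +1.14253); u = 679.9·(+0.02850)/1.14253 + 302.8 = 319.7606, v = 630.3·(+0.11583)/1.14253 + 257.4 = 321.2993
M2: Pc = R·M2+t = (+0.02076, -0.07068, +1.08971); u = 679.9·(+0.02076)/1.08971 + 302.8 = 315.7508, v = 630.3·(-0.07068)/1.08971 + 257.4 = 216.5170
M3: Pc = R·M3+t = (-0.14810, -0.03823, +0.99987); u = 679.9·(-0.14810)/0.99987 + 302.8 = 202.0933, v = 630.3·(-0.03823)/0.99987 + 257.4 = 233.3016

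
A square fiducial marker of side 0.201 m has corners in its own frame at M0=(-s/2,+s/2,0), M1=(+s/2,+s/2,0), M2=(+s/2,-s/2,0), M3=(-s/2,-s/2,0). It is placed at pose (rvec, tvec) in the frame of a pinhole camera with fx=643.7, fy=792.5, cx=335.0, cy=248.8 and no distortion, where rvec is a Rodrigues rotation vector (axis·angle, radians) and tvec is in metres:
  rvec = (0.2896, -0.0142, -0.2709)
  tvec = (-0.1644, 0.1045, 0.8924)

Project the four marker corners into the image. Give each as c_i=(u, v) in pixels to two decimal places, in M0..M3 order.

c0=(171.23, 440.97) c1=(306.10, 395.90) c2=(264.86, 235.07) c3=(121.34, 284.04)

Intrinsics K: fx=643.7, fy=792.5, cx=335.0, cy=248.8
Marker side s = 0.201 m; corners in marker frame (Z=0):
  M0 = (-0.1005, +0.1005, 0)
  M1 = (+0.1005, +0.1005, 0)
  M2 = (+0.1005, -0.1005, 0)
  M3 = (-0.1005, -0.1005, 0)
rvec = (0.2896, -0.0142, -0.2709), |rvec| = θ = 0.39681 rad = 22.735°
Rodrigues: sinθ=0.38648, 1−cosθ=0.07770; R = I + sinθ·[k]× + (1−cosθ)·[k]×²:
    [+0.96369 +0.26182 -0.05254]
    [-0.26588 +0.92240 -0.28016]
    [-0.02488 +0.28396 +0.95851]
t = (-0.1644, 0.1045, 0.8924) m
M0: Pc = R·M0+t = (-0.23494, +0.22392, +0.92344); u = 643.7·(-0.23494)/0.92344 + 335.0 = 171.2322, v = 792.5·(+0.22392)/0.92344 + 248.8 = 440.9707
M1: Pc = R·M1+t = (-0.04124, +0.17048, +0.91844); u = 643.7·(-0.04124)/0.91844 + 335.0 = 306.0985, v = 792.5·(+0.17048)/0.91844 + 248.8 = 395.9041
M2: Pc = R·M2+t = (-0.09386, -0.01492, +0.86136); u = 643.7·(-0.09386)/0.86136 + 335.0 = 264.8563, v = 792.5·(-0.01492)/0.86136 + 248.8 = 235.0713
M3: Pc = R·M3+t = (-0.28756, +0.03852, +0.86636); u = 643.7·(-0.28756)/0.86636 + 335.0 = 121.3432, v = 792.5·(+0.03852)/0.86636 + 248.8 = 284.0354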